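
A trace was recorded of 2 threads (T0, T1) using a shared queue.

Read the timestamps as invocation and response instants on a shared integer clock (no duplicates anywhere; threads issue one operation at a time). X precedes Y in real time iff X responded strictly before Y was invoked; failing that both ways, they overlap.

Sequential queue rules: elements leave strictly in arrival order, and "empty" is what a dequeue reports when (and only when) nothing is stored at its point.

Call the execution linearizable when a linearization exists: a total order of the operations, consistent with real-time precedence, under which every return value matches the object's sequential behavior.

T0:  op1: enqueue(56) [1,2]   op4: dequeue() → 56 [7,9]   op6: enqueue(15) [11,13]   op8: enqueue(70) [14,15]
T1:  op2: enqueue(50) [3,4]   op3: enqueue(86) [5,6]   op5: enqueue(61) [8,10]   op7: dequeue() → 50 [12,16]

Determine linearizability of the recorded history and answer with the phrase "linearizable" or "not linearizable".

linearizable

witness order: op1, op2, op3, op4, op5, op6, op7, op8
1. op1 enqueue(56), leaving queue <56>
2. op2 enqueue(50), leaving queue <56,50>
3. op3 enqueue(86), leaving queue <56,50,86>
4. op4 dequeue() → 56, leaving queue <50,86>
5. op5 enqueue(61), leaving queue <50,86,61>
6. op6 enqueue(15), leaving queue <50,86,61,15>
7. op7 dequeue() → 50, leaving queue <86,61,15>
8. op8 enqueue(70), leaving queue <86,61,15,70>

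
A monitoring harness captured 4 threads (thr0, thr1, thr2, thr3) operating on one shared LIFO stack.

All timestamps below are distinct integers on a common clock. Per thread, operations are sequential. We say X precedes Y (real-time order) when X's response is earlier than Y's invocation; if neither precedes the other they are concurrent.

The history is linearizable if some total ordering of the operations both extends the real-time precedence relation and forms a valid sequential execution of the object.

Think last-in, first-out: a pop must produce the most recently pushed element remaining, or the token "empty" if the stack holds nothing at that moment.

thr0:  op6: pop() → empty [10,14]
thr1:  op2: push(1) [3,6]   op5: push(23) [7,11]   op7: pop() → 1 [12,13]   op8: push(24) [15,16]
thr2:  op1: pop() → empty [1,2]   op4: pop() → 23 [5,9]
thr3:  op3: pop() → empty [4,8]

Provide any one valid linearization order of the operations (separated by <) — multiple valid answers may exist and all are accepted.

step 1: op1 pop() → empty — stack <>
step 2: op3 pop() → empty — stack <>
step 3: op2 push(1) — stack <1>
step 4: op5 push(23) — stack <1,23>
step 5: op4 pop() → 23 — stack <1>
step 6: op7 pop() → 1 — stack <>
step 7: op6 pop() → empty — stack <>
step 8: op8 push(24) — stack <24>

op1 < op3 < op2 < op5 < op4 < op7 < op6 < op8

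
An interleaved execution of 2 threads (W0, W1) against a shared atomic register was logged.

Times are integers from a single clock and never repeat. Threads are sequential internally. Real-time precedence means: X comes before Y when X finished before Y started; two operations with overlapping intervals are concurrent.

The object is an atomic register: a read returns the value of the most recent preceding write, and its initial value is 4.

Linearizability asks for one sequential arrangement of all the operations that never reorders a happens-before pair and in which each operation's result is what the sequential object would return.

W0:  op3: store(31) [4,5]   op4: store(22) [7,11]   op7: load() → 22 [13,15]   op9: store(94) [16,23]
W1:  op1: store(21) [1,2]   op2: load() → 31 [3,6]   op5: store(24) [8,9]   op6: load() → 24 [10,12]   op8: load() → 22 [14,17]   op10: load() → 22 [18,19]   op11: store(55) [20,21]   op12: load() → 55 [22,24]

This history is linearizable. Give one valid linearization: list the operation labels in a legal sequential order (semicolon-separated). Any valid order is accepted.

op1; op3; op2; op5; op6; op4; op7; op8; op10; op9; op11; op12

after step 1 (op1 store(21)): value 21
after step 2 (op3 store(31)): value 31
after step 3 (op2 load() → 31): value 31
after step 4 (op5 store(24)): value 24
after step 5 (op6 load() → 24): value 24
after step 6 (op4 store(22)): value 22
after step 7 (op7 load() → 22): value 22
after step 8 (op8 load() → 22): value 22
after step 9 (op10 load() → 22): value 22
after step 10 (op9 store(94)): value 94
after step 11 (op11 store(55)): value 55
after step 12 (op12 load() → 55): value 55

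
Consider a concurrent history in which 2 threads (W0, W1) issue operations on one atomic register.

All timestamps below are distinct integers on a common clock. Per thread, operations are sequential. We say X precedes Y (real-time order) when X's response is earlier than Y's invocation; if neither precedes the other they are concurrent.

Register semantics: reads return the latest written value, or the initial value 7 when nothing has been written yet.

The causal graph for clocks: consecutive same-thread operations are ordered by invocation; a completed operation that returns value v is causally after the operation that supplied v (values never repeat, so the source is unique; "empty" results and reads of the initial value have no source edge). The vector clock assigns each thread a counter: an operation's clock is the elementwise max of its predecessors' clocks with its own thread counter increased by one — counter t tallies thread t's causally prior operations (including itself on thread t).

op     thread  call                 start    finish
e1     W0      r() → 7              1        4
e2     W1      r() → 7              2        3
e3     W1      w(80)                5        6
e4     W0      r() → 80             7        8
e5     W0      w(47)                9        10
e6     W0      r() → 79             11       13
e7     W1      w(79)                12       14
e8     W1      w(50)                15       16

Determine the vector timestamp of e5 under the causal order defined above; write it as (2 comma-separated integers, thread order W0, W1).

(3, 2)

no predecessors for e2 (invoked 2): W1 increments from zero → (0, 1)
no predecessors for e1 (invoked 1): W0 increments from zero → (1, 0)
e3, invoked 5, takes VC(e2)=(0, 1) under max, adds 1 for W1 → (0, 2)
e7, invoked 12, takes VC(e3)=(0, 2) under max, adds 1 for W1 → (0, 3)
e8, invoked 15, takes VC(e7)=(0, 3) under max, adds 1 for W1 → (0, 4)
e4, invoked 7, takes VC(e1)=(1, 0), VC(e3)=(0, 2) under max, adds 1 for W0 → (2, 2)
e5, invoked 9, takes VC(e4)=(2, 2) under max, adds 1 for W0 → (3, 2)
e6, invoked 11, takes VC(e5)=(3, 2), VC(e7)=(0, 3) under max, adds 1 for W0 → (4, 3)
target: VC(e5) = (3, 2)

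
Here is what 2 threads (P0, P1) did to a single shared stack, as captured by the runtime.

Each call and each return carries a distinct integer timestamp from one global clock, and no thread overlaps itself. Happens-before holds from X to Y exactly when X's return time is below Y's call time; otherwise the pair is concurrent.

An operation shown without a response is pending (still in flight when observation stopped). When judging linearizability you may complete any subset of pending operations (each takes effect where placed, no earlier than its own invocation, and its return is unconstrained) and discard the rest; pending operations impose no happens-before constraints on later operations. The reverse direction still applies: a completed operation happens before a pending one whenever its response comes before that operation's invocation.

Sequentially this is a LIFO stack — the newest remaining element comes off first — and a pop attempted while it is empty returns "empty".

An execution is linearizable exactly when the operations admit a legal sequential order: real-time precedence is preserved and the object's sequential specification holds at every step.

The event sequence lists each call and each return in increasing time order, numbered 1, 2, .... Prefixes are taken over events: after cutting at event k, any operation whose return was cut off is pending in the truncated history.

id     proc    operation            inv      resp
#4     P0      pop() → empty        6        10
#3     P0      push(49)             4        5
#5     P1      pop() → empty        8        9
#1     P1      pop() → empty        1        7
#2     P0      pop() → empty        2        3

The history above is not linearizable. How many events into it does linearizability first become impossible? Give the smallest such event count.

10

events 1..9 are linearizable; a witness order is #1, #2, #3, #4, #5:
1. #1 pop() → empty, leaving stack <>
2. #2 pop() → empty, leaving stack <>
3. #3 push(49), leaving stack <49>
4. #4 pop() (pending, included), leaving stack <>
5. #5 pop() → empty, leaving stack <>
with event 10 included (#4 responding at time 10), all real-time-consistent orders fail
sample order #1, #2, #3, #4, #5 stalls at step 4 — #4 pop() → empty has no legal effect
sample order #1, #2, #3, #5, #4 stalls at step 4 — #5 pop() → empty has no legal effect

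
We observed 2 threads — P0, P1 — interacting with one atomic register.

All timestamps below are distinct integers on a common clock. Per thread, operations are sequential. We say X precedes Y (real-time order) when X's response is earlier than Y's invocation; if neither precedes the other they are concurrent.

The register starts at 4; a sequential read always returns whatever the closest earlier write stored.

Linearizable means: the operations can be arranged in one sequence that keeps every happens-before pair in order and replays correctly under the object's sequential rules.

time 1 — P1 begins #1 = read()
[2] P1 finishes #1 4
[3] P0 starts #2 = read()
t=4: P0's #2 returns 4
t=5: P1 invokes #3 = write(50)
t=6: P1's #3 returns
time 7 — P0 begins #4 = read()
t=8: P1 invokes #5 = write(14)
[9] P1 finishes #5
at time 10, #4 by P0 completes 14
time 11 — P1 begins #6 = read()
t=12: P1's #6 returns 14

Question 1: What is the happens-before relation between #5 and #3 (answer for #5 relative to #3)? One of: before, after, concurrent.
#5 spans [8,9], #3 spans [5,6]
resp(#3)=6 < inv(#5)=8

after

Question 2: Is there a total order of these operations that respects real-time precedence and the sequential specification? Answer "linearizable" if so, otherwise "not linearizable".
a witness: #1, #2, #3, #5, #4, #6
1. #1 read() → 4, leaving value 4
2. #2 read() → 4, leaving value 4
3. #3 write(50), leaving value 50
4. #5 write(14), leaving value 14
5. #4 read() → 14, leaving value 14
6. #6 read() → 14, leaving value 14

linearizable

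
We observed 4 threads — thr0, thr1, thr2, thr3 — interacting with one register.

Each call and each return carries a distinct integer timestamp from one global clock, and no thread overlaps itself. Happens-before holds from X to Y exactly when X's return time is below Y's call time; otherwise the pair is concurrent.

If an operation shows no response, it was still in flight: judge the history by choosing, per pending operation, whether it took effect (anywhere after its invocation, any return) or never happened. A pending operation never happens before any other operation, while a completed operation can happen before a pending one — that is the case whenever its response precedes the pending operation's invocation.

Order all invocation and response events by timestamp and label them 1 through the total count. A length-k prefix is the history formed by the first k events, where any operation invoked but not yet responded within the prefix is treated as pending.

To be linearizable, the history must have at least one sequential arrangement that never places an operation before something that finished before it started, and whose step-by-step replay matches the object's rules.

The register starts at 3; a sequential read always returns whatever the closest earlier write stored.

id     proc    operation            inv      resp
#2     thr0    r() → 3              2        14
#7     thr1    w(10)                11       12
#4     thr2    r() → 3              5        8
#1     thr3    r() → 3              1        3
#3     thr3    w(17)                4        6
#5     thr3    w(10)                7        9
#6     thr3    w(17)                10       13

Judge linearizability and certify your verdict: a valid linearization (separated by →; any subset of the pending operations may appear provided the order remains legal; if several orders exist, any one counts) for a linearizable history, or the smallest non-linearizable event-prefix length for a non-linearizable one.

after step 1 (#1 r() → 3): value 3
after step 2 (#2 r() → 3): value 3
after step 3 (#4 r() → 3): value 3
after step 4 (#3 w(17)): value 17
after step 5 (#5 w(10)): value 10
after step 6 (#6 w(17)): value 17
after step 7 (#7 w(10)): value 10

linearizable — witness: #1 → #2 → #4 → #3 → #5 → #6 → #7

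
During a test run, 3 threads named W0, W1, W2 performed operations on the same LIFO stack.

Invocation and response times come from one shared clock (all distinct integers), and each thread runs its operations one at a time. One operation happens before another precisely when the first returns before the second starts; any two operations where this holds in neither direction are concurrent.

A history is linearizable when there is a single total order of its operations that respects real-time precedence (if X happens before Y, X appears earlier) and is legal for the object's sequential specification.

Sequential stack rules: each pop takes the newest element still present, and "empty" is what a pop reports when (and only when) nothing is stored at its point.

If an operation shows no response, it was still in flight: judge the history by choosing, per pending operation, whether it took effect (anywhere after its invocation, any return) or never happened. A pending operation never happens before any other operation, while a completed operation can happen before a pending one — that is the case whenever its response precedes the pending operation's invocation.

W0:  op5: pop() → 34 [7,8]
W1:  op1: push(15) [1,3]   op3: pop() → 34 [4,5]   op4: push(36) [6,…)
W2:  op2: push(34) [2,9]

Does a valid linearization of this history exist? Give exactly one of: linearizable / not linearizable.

through event 7 a valid linearization exists; event 8 (op5 responding at time 8) ends that
a single order respects real time; the 3 completed LIFO stack operations fail replay along it
include/drop combinations of the 2 pending operations (op2, op4) were all tried; none helps
e.g. op1, op3, op5 (pending dropped): illegal at step 2, since op3 pop() → 34 cannot apply there

not linearizable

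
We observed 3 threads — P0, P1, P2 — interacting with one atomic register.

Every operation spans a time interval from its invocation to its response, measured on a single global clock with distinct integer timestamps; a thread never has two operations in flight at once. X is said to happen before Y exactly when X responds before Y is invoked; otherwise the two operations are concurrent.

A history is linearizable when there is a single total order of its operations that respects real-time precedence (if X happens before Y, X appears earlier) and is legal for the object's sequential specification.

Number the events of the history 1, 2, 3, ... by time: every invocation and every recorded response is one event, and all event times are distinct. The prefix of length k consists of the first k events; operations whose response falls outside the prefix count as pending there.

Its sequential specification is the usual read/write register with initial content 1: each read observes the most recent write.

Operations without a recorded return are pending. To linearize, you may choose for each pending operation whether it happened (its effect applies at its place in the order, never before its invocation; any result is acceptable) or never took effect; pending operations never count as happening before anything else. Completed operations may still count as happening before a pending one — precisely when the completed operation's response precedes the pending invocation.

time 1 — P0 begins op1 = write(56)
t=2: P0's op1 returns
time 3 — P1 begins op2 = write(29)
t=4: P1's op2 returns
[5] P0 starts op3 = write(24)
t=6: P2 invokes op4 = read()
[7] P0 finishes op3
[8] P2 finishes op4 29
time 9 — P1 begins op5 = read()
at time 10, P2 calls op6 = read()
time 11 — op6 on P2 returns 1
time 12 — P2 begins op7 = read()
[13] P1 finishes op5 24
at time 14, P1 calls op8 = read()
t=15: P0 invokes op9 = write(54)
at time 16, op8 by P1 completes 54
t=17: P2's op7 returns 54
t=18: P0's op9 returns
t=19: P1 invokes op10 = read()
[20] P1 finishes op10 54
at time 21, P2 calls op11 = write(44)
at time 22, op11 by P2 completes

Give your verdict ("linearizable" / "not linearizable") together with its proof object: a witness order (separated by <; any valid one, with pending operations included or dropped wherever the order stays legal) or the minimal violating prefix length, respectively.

events 1..10 are fine; event 11 — the response of op6 at time 11 — makes the prefix non-linearizable
5 completed operations, 2 real-time-consistent orders — every atomic register replay fails
every completion of the 1 pending operation (op5) was checked; none linearizes
e.g. op1, op2, op3, op4, op6 (pending dropped): illegal at step 4, since op4 read() → 29 cannot apply there
e.g. op1, op2, op4, op3, op6 (pending dropped): illegal at step 5, since op6 read() → 1 cannot apply there

not linearizable — minimal violating prefix: 11 events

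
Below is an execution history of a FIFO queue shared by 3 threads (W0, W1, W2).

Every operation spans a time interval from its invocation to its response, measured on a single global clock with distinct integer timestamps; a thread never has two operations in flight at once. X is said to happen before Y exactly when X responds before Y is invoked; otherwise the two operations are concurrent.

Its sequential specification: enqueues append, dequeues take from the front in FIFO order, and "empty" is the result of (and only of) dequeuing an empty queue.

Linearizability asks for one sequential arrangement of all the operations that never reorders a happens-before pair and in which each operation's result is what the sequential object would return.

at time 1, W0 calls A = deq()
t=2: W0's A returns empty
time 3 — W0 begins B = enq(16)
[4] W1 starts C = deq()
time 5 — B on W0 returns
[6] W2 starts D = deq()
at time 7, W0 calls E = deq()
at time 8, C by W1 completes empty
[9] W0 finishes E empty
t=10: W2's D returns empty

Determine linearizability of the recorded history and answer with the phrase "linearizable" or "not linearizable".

not linearizable

the violation lands at event 10, D's response at time 10: events 1..9 linearize, events 1..10 do not
the 5 completed operations admit 8 real-time orders; each fails the FIFO queue replay
e.g. A, B, C, D, E: illegal at step 3, since C deq() → empty cannot apply there
e.g. A, B, C, E, D: illegal at step 3, since C deq() → empty cannot apply there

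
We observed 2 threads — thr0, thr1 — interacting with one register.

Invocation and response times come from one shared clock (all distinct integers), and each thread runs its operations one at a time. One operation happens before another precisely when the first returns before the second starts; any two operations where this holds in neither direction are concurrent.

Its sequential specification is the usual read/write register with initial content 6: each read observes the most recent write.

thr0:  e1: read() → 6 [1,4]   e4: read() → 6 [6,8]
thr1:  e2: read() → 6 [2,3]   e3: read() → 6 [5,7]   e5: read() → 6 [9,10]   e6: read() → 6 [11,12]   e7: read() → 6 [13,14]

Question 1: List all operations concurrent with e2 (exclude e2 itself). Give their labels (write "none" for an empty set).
e1

concurrent with e2 ([2,3]): every op whose interval crosses 2..3
e1 [1,4]: concurrent
e3 [5,7]: after
e4 [6,8]: after
e5 [9,10]: after
e6 [11,12]: after
e7 [13,14]: after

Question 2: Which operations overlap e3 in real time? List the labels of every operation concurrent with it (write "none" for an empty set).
e4

e3 spans [5,7]; an op avoiding the whole window 5..7 is ordered, any other is concurrent
e1 [1,4]: before
e2 [2,3]: before
e4 [6,8]: concurrent
e5 [9,10]: after
e6 [11,12]: after
e7 [13,14]: after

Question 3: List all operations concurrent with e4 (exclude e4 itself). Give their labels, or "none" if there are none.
e3

e4 spans [6,8]: anything still running between times 6 and 8 counts as concurrent
e1 [1,4]: before
e2 [2,3]: before
e3 [5,7]: concurrent
e5 [9,10]: after
e6 [11,12]: after
e7 [13,14]: after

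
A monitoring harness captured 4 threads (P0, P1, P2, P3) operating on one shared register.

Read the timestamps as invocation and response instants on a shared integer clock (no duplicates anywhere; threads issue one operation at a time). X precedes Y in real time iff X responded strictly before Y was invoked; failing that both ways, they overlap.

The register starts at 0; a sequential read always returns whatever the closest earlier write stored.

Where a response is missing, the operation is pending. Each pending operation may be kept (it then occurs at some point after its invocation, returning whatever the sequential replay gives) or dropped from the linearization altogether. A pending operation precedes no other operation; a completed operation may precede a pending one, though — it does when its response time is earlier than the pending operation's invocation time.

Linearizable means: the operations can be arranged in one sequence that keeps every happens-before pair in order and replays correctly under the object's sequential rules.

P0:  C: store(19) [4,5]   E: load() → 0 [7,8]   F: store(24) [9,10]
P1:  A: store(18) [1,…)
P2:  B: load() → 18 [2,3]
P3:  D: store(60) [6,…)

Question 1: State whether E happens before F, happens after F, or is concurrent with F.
E spans [7,8], F spans [9,10]
resp(E)=8 < inv(F)=9

before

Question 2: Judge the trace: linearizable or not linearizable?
already the first 8 events (up to E's response at time 8) admit no linearization; the first 7 still do
the completed operations (3 total) allow one real-time order; the register replay rejects it
no escape via the 2 pending operations (A, D): every completion choice fails
one such order, B, C, E (pending dropped), breaks at step 1 where B load() → 18 is illegal

not linearizable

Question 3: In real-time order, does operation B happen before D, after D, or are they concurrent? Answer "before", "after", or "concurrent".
B spans [2,3], D spans [6,…)
resp(B)=3 < inv(D)=6

before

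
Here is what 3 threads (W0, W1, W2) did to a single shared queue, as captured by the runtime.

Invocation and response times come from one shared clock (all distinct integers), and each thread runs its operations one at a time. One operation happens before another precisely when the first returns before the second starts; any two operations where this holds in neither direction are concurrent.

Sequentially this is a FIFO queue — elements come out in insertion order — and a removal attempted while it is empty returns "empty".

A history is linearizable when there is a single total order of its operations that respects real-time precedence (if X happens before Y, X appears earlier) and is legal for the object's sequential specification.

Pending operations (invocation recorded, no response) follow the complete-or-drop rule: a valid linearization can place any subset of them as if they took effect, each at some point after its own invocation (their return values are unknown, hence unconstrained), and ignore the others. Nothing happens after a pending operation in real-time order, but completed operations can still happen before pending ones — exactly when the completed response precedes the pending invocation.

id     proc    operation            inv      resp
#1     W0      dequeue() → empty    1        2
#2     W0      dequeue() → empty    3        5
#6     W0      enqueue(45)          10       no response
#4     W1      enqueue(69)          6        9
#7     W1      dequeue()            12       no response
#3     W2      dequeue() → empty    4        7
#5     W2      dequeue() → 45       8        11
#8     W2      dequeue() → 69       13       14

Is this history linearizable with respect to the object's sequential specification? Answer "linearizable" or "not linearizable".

events 1..10 are fine; event 11 — the response of #5 at time 11 — makes the prefix non-linearizable
real-time-consistent orders of the 5 completed operations: 5 — all fail the queue replay
every completion of the 1 pending operation (#6) was checked; none linearizes
sample order #1, #2, #3, #4, #5 (pending dropped) stalls at step 5 — #5 dequeue() → 45 has no legal effect
sample order #1, #2, #3, #5, #4 (pending dropped) stalls at step 4 — #5 dequeue() → 45 has no legal effect

not linearizable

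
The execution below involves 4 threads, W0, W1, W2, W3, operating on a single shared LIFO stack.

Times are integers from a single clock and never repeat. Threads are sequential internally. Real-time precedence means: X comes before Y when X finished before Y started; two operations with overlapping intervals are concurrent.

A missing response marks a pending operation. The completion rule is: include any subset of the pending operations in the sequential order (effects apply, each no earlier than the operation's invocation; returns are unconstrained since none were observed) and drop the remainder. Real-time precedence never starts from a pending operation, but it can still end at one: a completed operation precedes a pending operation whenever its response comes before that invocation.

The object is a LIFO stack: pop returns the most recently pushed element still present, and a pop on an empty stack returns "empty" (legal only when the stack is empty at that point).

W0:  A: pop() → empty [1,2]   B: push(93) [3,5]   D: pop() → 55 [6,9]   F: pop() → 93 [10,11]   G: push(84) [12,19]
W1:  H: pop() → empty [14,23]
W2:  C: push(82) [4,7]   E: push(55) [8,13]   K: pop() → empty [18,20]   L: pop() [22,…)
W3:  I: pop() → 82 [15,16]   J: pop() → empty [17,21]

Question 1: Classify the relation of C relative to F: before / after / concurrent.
C spans [4,7], F spans [10,11]
resp(C)=7 < inv(F)=10

before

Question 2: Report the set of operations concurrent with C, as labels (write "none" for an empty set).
C runs from 4 to 7; window-overlapping ops are concurrent
A [1,2]: before
B [3,5]: concurrent
D [6,9]: concurrent
E [8,13]: after
F [10,11]: after
G [12,19]: after
H [14,23]: after
I [15,16]: after
J [17,21]: after
K [18,20]: after
L [22,…): after

B, D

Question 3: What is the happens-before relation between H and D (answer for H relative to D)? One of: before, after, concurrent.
H spans [14,23], D spans [6,9]
resp(D)=9 < inv(H)=14

after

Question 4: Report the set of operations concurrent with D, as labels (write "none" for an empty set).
concurrent with D ([6,9]): every op whose interval crosses 6..9
A [1,2]: before
B [3,5]: before
C [4,7]: concurrent
E [8,13]: concurrent
F [10,11]: after
G [12,19]: after
H [14,23]: after
I [15,16]: after
J [17,21]: after
K [18,20]: after
L [22,…): after

C, E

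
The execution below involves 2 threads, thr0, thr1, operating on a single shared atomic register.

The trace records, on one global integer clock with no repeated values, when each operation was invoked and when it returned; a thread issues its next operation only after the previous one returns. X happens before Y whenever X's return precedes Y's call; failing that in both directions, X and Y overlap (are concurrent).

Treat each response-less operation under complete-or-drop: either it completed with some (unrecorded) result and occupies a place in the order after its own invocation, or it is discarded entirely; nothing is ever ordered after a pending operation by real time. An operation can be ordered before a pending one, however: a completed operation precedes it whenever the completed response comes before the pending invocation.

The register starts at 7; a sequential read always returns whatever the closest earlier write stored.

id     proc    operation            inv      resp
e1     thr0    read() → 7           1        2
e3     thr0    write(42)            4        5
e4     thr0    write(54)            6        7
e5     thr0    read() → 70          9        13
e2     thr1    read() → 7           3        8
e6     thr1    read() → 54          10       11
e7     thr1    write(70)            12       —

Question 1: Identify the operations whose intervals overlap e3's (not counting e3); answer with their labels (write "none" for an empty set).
Answer: e2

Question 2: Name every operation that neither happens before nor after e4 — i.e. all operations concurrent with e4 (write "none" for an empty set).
Answer: e2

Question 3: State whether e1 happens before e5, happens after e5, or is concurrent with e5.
Answer: before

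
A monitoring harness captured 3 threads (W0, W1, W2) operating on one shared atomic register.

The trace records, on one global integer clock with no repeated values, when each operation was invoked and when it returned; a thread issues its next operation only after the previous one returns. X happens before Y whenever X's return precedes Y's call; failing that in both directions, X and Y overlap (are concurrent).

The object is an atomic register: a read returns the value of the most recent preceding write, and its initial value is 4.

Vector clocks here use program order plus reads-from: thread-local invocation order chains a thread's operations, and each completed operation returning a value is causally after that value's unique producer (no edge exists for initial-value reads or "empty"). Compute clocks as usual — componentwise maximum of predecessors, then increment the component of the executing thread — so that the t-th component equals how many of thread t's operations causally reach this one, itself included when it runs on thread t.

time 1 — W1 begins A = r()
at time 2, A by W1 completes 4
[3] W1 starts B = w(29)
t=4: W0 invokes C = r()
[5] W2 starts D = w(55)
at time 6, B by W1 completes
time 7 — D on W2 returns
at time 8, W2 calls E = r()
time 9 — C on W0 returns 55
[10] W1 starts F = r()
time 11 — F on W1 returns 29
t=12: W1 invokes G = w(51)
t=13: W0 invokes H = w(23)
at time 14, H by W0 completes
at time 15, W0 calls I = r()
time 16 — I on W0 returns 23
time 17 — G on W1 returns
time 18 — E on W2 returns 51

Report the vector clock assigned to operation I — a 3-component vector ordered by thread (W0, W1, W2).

(3, 0, 1)

VC(D, invoked at 5): no causal predecessors; +1 on W2 → (0, 0, 1)
VC(A, invoked at 1): no causal predecessors; +1 on W1 → (0, 1, 0)
VC(B, invoked at 3): max of VC(A)=(0, 1, 0), then +1 on thread W1 → (0, 2, 0)
VC(C, invoked at 4): max of VC(D)=(0, 0, 1), then +1 on thread W0 → (1, 0, 1)
VC(F, invoked at 10): max of VC(B)=(0, 2, 0), then +1 on thread W1 → (0, 3, 0)
VC(H, invoked at 13): max of VC(C)=(1, 0, 1), then +1 on thread W0 → (2, 0, 1)
VC(G, invoked at 12): max of VC(F)=(0, 3, 0), then +1 on thread W1 → (0, 4, 0)
VC(I, invoked at 15): max of VC(H)=(2, 0, 1), then +1 on thread W0 → (3, 0, 1)
VC(E, invoked at 8): max of VC(D)=(0, 0, 1), VC(G)=(0, 4, 0), then +1 on thread W2 → (0, 4, 2)
target: VC(I) = (3, 0, 1)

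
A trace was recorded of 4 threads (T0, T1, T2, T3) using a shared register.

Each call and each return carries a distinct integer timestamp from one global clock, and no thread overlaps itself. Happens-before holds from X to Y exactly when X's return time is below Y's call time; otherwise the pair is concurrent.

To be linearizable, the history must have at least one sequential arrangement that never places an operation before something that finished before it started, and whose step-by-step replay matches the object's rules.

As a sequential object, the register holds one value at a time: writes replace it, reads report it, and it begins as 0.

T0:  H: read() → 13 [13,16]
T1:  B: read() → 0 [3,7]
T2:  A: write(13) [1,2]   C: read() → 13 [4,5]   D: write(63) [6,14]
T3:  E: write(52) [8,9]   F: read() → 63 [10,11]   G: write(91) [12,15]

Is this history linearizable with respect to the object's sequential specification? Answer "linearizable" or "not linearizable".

not linearizable

prefix check: 1..6 passes, 1..7 fails once B's time-7 response joins
3 completed operations, 2 real-time-consistent orders — every register replay fails
include/drop combinations of the 1 pending operation (D) were all tried; none helps
take A, B, C (pending dropped): step 2 already fails, because B read() → 0 cannot occur there
take A, C, B (pending dropped): step 3 already fails, because B read() → 0 cannot occur there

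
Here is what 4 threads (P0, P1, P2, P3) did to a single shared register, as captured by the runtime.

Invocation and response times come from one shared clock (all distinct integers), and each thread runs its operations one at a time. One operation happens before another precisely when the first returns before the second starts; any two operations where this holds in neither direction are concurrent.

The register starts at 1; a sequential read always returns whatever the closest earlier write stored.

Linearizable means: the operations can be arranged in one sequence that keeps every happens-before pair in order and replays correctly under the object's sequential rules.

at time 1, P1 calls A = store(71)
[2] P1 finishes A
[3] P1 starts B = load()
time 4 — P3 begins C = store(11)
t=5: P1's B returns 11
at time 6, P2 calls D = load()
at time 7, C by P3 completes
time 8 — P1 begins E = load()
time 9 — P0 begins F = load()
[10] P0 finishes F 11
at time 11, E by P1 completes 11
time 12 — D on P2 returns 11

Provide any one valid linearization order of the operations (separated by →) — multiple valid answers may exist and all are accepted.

A → C → B → D → E → F

1. A store(71), leaving value 71
2. C store(11), leaving value 11
3. B load() → 11, leaving value 11
4. D load() → 11, leaving value 11
5. E load() → 11, leaving value 11
6. F load() → 11, leaving value 11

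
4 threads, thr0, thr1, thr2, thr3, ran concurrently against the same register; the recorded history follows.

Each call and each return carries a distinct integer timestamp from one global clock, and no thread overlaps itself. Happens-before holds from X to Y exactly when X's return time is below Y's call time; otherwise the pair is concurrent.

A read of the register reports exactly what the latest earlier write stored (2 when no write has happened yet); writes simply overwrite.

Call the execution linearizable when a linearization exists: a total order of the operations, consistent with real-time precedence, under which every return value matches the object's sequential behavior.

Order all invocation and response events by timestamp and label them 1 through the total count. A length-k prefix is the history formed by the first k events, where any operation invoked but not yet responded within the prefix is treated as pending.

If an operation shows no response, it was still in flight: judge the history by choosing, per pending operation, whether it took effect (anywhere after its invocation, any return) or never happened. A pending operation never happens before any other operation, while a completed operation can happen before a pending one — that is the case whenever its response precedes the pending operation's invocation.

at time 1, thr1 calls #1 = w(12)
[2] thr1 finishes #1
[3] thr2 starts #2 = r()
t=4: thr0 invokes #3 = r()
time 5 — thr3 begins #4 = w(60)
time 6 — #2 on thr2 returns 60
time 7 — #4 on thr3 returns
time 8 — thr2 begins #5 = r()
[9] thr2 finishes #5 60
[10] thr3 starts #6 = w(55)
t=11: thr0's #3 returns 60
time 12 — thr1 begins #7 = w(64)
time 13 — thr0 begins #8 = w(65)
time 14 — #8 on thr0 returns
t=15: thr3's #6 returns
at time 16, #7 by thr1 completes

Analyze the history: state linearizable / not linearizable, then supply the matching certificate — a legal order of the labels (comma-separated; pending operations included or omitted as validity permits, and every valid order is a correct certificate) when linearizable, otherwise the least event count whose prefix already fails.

step 1: #1 w(12) — value 12
step 2: #4 w(60) — value 60
step 3: #2 r() → 60 — value 60
step 4: #3 r() → 60 — value 60
step 5: #5 r() → 60 — value 60
step 6: #6 w(55) — value 55
step 7: #7 w(64) — value 64
step 8: #8 w(65) — value 65

linearizable — witness: #1, #4, #2, #3, #5, #6, #7, #8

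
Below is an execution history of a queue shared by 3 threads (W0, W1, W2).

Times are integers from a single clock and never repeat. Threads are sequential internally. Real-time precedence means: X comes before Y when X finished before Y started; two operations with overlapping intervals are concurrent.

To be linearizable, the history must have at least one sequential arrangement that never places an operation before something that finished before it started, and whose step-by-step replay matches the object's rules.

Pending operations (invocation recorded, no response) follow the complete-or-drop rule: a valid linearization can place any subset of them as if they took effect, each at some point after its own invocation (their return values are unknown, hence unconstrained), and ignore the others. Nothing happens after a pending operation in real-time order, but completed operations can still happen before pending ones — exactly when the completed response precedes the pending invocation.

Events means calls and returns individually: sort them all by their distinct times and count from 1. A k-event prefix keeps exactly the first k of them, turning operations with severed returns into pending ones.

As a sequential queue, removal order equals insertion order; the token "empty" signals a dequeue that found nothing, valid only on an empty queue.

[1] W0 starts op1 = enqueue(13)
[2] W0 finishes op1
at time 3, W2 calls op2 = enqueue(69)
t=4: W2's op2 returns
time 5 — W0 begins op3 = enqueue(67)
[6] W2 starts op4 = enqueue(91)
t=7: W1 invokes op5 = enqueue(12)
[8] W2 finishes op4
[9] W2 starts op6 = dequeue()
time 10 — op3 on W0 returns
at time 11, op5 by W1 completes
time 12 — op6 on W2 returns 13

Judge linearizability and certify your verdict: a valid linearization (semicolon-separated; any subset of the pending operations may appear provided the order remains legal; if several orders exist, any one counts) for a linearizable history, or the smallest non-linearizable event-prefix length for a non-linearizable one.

step 1: op1 enqueue(13) — queue <13>
step 2: op2 enqueue(69) — queue <13,69>
step 3: op3 enqueue(67) — queue <13,69,67>
step 4: op4 enqueue(91) — queue <13,69,67,91>
step 5: op5 enqueue(12) — queue <13,69,67,91,12>
step 6: op6 dequeue() → 13 — queue <69,67,91,12>

linearizable — witness: op1; op2; op3; op4; op5; op6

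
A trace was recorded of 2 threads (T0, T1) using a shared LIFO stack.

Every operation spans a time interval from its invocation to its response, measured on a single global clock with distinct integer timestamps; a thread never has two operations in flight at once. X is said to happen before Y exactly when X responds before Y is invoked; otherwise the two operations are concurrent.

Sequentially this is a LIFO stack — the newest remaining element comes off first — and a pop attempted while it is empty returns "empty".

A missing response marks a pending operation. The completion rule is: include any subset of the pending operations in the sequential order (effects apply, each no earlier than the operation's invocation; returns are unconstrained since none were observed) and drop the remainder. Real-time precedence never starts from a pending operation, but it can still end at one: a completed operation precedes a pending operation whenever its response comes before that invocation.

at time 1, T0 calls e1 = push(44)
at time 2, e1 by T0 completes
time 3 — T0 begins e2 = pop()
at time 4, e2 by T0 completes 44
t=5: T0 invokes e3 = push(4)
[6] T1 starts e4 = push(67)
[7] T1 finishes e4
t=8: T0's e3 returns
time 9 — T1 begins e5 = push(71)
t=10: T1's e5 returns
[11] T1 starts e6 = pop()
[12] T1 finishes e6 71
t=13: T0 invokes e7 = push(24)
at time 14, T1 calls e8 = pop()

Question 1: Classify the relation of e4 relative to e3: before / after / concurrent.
e4 spans [6,7], e3 spans [5,8]
the intervals overlap in both directions

concurrent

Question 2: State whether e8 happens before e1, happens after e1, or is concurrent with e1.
e8 spans [14,…), e1 spans [1,2]
resp(e1)=2 < inv(e8)=14

after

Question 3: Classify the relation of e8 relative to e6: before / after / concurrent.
e8 spans [14,…), e6 spans [11,12]
resp(e6)=12 < inv(e8)=14

after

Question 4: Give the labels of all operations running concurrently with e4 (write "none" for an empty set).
e4 spans [6,7]; an op avoiding the whole window 6..7 is ordered, any other is concurrent
e1 [1,2]: before
e2 [3,4]: before
e3 [5,8]: concurrent
e5 [9,10]: after
e6 [11,12]: after
e7 [13,…): after
e8 [14,…): after

e3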